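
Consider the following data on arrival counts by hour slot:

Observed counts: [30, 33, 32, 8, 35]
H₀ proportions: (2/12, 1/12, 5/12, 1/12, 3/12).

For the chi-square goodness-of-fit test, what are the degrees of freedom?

degrees of freedom = 4

df = k − 1 = 5 − 1 = 4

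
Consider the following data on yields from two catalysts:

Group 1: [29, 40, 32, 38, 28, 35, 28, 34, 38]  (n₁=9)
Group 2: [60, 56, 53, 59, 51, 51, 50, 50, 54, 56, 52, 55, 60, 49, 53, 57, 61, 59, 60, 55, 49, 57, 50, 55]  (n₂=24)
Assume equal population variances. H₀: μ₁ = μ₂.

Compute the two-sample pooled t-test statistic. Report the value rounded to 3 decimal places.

test statistic = -13.244

x̄₁=33.556, s₁=4.586, n₁=9
x̄₂=54.667, s₂=3.886, n₂=24
s_p² = [8·4.586² + 23·3.886²]/31 = 16.6308
SE = √(s_p²·(1/9+1/24)) = 1.5940
t = (33.556−54.667)/1.5940 = -13.2442
df = 31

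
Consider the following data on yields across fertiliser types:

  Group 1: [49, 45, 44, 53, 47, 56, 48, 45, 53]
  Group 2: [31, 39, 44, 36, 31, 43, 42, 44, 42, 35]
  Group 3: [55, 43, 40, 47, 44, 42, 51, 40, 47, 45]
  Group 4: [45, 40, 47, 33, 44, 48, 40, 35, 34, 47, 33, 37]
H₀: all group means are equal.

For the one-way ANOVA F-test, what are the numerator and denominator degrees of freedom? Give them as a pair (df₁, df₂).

degrees of freedom = [3, 37]

k = 4 groups, N = 41 total
df = (k−1, N−k) = (4−1, 41−4) = (3, 37)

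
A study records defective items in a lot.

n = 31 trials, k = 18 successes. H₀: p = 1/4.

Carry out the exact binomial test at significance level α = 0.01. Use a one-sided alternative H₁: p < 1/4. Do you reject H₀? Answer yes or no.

Exact binomial: n=31, k=18, p₀=1/4=0.2500
P(X≤18) from Σ C(n,i)·p₀^i·(1−p₀)^(n−i)
p-value (one-sided, H₁ less) = 0.99998
At α=0.01: p ≥ α → fail to reject H₀

reject H₀: no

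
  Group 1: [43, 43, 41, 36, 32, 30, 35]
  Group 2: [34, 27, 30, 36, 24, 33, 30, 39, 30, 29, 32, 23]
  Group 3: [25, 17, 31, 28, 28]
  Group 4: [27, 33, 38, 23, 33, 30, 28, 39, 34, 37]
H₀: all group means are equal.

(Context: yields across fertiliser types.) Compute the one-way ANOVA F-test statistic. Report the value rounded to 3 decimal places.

test statistic = 5.247

Group means [37.14, 30.58, 25.80, 32.20], grand mean 31.706
SSB = Σnᵢ(x̄ᵢ−x̄)² = 398.885; SSW = ΣΣ(x−x̄ᵢ)² = 760.174
MSB = 398.885/3 = 132.9617; MSW = 760.174/30 = 25.3391
F = MSB/MSW = 5.2473
df = (3, 30)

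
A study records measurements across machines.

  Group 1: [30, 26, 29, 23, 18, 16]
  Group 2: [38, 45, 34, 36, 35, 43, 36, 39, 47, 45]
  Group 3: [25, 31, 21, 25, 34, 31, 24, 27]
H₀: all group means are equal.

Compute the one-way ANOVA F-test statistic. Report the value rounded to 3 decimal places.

test statistic = 25.008

Group means [23.67, 39.80, 27.25], grand mean 31.583
SSB = Σnᵢ(x̄ᵢ−x̄)² = 1201.400; SSW = ΣΣ(x−x̄ᵢ)² = 504.433
MSB = 1201.400/2 = 600.7000; MSW = 504.433/21 = 24.0206
F = MSB/MSW = 25.0077
df = (2, 21)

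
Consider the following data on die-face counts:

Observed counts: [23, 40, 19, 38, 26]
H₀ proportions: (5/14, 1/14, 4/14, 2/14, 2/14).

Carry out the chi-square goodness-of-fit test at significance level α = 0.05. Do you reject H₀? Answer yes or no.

reject H₀: yes

n = 146; E_i = n·p_i = [52.14, 10.43, 41.71, 20.86, 20.86]
χ² = (23−52.14)²/52.14 + (40−10.43)²/10.43 + (19−41.71)²/41.71 + (38−20.86)²/20.86 + (26−20.86)²/20.86 = 127.8678
df = 4
p-value (upper-tail) = 0.00000
At α=0.05: p < α → reject H₀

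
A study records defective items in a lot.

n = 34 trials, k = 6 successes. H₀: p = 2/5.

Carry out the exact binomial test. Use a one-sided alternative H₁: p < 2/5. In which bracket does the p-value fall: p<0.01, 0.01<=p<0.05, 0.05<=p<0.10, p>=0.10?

Exact binomial: n=34, k=6, p₀=2/5=0.4000
P(X≤6) from Σ C(n,i)·p₀^i·(1−p₀)^(n−i)
p-value (one-sided, H₁ less) = 0.00475
→ bracket: p<0.01

p-value bracket: p<0.01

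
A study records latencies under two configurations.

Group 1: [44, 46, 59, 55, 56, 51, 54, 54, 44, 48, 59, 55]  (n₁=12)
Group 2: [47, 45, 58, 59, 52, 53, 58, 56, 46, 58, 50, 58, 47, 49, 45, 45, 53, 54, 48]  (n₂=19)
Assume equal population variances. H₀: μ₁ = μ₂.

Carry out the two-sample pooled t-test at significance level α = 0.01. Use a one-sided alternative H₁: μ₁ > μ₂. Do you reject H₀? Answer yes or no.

x̄₁=52.083, s₁=5.401, n₁=12
x̄₂=51.632, s₂=5.134, n₂=19
s_p² = [11·5.401² + 18·5.134²]/29 = 27.4254
SE = √(s_p²·(1/12+1/19)) = 1.9310
t = (52.083−51.632)/1.9310 = 0.2339
df = 29
p-value (one-sided, H₁ greater) = 0.40834
At α=0.01: p ≥ α → fail to reject H₀

reject H₀: no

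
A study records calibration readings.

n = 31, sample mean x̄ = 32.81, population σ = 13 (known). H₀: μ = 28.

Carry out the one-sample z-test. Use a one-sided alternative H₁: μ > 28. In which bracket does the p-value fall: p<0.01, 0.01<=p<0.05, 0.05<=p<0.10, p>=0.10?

p-value bracket: 0.01<=p<0.05

SE = σ/√n = 13/√31 = 2.3349
z = (x̄−μ₀)/SE = (32.81−28)/2.3349 = 2.0601
p-value (one-sided, H₁ greater) = 0.01970
→ bracket: 0.01<=p<0.05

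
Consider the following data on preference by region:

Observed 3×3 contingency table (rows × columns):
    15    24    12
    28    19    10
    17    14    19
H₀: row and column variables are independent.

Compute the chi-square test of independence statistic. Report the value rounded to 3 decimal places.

Row totals [51, 57, 50], col totals [60, 57, 41], n=158
χ² = (15−19.37)²/19.37 + (24−18.40)²/18.40 + (12−13.23)²/13.23 + (28−21.65)²/21.65 + (19−20.56)²/20.56 + (10−14.79)²/14.79 + (17−18.99)²/18.99 + (14−18.04)²/18.04 + (19−12.97)²/12.97 = 10.2514
df = 4

test statistic = 10.251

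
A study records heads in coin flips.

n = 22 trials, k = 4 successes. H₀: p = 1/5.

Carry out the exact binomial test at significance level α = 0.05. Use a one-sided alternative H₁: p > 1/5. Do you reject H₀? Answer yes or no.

Exact binomial: n=22, k=4, p₀=1/5=0.2000
P(X≥4) from Σ C(n,i)·p₀^i·(1−p₀)^(n−i)
p-value (one-sided, H₁ greater) = 0.66796
At α=0.05: p ≥ α → fail to reject H₀

reject H₀: no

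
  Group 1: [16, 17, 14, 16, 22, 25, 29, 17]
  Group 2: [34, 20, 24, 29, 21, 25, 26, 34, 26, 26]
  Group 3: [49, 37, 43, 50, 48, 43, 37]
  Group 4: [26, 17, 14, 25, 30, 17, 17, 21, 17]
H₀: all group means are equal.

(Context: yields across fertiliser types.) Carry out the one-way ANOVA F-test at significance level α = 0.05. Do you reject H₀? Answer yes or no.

Group means [19.50, 26.50, 43.86, 20.44], grand mean 26.824
SSB = Σnᵢ(x̄ᵢ−x̄)² = 2827.362; SSW = ΣΣ(x−x̄ᵢ)² = 803.579
MSB = 2827.362/3 = 942.4539; MSW = 803.579/30 = 26.7860
F = MSB/MSW = 35.1846
df = (3, 30)
p-value (upper-tail) = 0.00000
At α=0.05: p < α → reject H₀

reject H₀: yes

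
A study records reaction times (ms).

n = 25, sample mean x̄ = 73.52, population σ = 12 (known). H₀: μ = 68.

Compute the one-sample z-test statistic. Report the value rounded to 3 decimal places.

test statistic = 2.300

SE = σ/√n = 12/√25 = 2.4000
z = (x̄−μ₀)/SE = (73.52−68)/2.4000 = 2.3000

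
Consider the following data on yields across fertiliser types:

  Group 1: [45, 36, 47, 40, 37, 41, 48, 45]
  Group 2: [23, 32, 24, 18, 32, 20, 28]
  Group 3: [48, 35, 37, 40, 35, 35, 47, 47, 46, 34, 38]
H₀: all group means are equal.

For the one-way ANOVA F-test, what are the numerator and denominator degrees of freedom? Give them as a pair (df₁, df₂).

k = 3 groups, N = 26 total
df = (k−1, N−k) = (3−1, 26−3) = (2, 23)

degrees of freedom = [2, 23]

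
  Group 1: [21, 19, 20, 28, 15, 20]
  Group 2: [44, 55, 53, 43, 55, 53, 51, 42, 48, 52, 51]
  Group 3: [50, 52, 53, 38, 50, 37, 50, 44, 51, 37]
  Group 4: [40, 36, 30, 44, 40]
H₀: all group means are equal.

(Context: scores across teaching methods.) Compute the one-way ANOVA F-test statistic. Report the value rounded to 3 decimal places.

Group means [20.50, 49.73, 46.20, 38.00], grand mean 41.312
SSB = Σnᵢ(x̄ᵢ−x̄)² = 3671.593; SSW = ΣΣ(x−x̄ᵢ)² = 815.282
MSB = 3671.593/3 = 1223.8644; MSW = 815.282/28 = 29.1172
F = MSB/MSW = 42.0323
df = (3, 28)

test statistic = 42.032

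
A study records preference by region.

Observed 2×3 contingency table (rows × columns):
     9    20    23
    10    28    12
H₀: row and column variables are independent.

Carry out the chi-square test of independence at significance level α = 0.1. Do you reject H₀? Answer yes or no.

reject H₀: yes

Row totals [52, 50], col totals [19, 48, 35], n=102
χ² = (9−9.69)²/9.69 + (20−24.47)²/24.47 + (23−17.84)²/17.84 + (10−9.31)²/9.31 + (28−23.53)²/23.53 + (12−17.16)²/17.16 = 4.8057
df = 2
p-value (upper-tail) = 0.09046
At α=0.1: p < α → reject H₀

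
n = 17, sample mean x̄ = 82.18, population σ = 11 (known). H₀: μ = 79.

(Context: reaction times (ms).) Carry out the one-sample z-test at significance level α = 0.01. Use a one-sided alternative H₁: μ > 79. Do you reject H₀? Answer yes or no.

SE = σ/√n = 11/√17 = 2.6679
z = (x̄−μ₀)/SE = (82.18−79)/2.6679 = 1.1920
p-value (one-sided, H₁ greater) = 0.11664
At α=0.01: p ≥ α → fail to reject H₀

reject H₀: no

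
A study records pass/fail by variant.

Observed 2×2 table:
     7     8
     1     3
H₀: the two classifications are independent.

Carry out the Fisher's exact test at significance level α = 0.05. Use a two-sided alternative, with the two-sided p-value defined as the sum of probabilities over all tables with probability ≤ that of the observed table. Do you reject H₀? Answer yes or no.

reject H₀: no

Margins: r₁=15, r₂=4, c₁=8, c₂=11, n=19
p_obs = C(15,7)·C(4,1)/C(19,8); sum pmf over tables with pmf ≤ p_obs
p-value (two-sided) = 0.60268
At α=0.05: p ≥ α → fail to reject H₀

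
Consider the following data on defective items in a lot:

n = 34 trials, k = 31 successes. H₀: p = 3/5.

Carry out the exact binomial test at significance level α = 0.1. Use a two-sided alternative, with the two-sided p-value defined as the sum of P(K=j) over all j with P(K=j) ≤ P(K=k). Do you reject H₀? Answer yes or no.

Exact binomial: n=34, k=31, p₀=3/5=0.6000
P(X=j) = C(n,j)·p₀^j·(1−p₀)^(n−j); p = Σ P(X=j) over j with P(X=j) ≤ P(X=31)
p-value (two-sided) = 0.00008
At α=0.1: p < α → reject H₀

reject H₀: yes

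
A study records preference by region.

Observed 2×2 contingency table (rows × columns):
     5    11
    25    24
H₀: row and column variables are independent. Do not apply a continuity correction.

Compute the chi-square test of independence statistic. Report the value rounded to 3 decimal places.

test statistic = 1.897

Row totals [16, 49], col totals [30, 35], n=65
χ² = (5−7.38)²/7.38 + (11−8.62)²/8.62 + (25−22.62)²/22.62 + (24−26.38)²/26.38 = 1.8970
df = 1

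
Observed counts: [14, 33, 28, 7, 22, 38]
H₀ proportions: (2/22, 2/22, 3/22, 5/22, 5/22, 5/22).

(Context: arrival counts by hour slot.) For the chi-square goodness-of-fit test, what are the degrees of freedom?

df = k − 1 = 6 − 1 = 5

degrees of freedom = 5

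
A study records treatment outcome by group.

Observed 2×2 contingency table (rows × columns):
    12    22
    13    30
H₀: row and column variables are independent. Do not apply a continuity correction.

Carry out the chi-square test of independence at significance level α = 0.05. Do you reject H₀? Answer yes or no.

reject H₀: no

Row totals [34, 43], col totals [25, 52], n=77
χ² = (12−11.04)²/11.04 + (22−22.96)²/22.96 + (13−13.96)²/13.96 + (30−29.04)²/29.04 = 0.2219
df = 1
p-value (upper-tail) = 0.63763
At α=0.05: p ≥ α → fail to reject H₀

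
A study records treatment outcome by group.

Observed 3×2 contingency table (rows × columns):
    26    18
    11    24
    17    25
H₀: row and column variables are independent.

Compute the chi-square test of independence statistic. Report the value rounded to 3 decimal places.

Row totals [44, 35, 42], col totals [54, 67], n=121
χ² = (26−19.64)²/19.64 + (18−24.36)²/24.36 + (11−15.62)²/15.62 + (24−19.38)²/19.38 + (17−18.74)²/18.74 + (25−23.26)²/23.26 = 6.4851
df = 2

test statistic = 6.485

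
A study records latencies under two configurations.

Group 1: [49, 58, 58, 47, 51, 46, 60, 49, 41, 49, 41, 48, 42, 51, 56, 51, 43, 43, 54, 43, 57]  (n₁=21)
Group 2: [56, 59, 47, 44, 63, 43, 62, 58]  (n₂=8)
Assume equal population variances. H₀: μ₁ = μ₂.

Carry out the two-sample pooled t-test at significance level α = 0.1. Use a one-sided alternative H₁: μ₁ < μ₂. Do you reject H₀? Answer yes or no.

reject H₀: yes

x̄₁=49.381, s₁=6.037, n₁=21
x̄₂=54.000, s₂=8.106, n₂=8
s_p² = [20·6.037² + 7·8.106²]/27 = 44.0353
SE = √(s_p²·(1/21+1/8)) = 2.7571
t = (49.381−54.000)/2.7571 = -1.6754
df = 27
p-value (one-sided, H₁ less) = 0.05270
At α=0.1: p < α → reject H₀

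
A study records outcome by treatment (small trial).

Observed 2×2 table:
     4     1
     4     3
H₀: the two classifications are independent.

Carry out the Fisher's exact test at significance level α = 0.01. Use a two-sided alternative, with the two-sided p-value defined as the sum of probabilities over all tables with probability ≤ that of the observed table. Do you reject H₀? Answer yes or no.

reject H₀: no

Margins: r₁=5, r₂=7, c₁=8, c₂=4, n=12
p_obs = C(5,4)·C(7,4)/C(12,8); sum pmf over tables with pmf ≤ p_obs
p-value (two-sided) = 0.57576
At α=0.01: p ≥ α → fail to reject H₀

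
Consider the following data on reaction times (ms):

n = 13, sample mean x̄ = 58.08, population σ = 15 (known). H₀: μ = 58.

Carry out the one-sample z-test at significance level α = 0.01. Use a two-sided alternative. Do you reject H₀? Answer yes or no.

SE = σ/√n = 15/√13 = 4.1603
z = (x̄−μ₀)/SE = (58.08−58)/4.1603 = 0.0192
p-value (two-sided) = 0.98466
At α=0.01: p ≥ α → fail to reject H₀

reject H₀: no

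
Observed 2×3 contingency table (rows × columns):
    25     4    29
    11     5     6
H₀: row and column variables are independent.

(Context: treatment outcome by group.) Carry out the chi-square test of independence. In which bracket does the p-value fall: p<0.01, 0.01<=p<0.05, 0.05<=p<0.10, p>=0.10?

p-value bracket: 0.05<=p<0.10

Row totals [58, 22], col totals [36, 9, 35], n=80
χ² = (25−26.10)²/26.10 + (4−6.53)²/6.53 + (29−25.38)²/25.38 + (11−9.90)²/9.90 + (5−2.48)²/2.48 + (6−9.62)²/9.62 = 5.6048
df = 2
p-value (upper-tail) = 0.06066
→ bracket: 0.05<=p<0.10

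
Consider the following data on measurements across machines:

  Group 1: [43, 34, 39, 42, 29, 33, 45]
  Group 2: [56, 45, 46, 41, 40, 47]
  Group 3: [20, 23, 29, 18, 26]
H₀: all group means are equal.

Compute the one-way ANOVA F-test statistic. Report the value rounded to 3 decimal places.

test statistic = 23.432

Group means [37.86, 45.83, 23.20], grand mean 36.444
SSB = Σnᵢ(x̄ᵢ−x̄)² = 1419.954; SSW = ΣΣ(x−x̄ᵢ)² = 454.490
MSB = 1419.954/2 = 709.9770; MSW = 454.490/15 = 30.2994
F = MSB/MSW = 23.4321
df = (2, 15)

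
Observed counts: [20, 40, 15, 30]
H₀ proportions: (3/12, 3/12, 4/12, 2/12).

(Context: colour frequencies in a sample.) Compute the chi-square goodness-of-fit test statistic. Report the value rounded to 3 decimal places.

n = 105; E_i = n·p_i = [26.25, 26.25, 35.00, 17.50]
χ² = (20−26.25)²/26.25 + (40−26.25)²/26.25 + (15−35.00)²/35.00 + (30−17.50)²/17.50 = 29.0476
df = 3

test statistic = 29.048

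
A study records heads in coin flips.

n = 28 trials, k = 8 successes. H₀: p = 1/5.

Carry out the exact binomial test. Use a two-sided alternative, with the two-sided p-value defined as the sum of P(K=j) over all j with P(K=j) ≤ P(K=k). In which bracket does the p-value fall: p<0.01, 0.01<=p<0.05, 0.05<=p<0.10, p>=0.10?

p-value bracket: p>=0.10

Exact binomial: n=28, k=8, p₀=1/5=0.2000
P(X=j) = C(n,j)·p₀^j·(1−p₀)^(n−j); p = Σ P(X=j) over j with P(X=j) ≤ P(X=8)
p-value (two-sided) = 0.24294
→ bracket: p>=0.10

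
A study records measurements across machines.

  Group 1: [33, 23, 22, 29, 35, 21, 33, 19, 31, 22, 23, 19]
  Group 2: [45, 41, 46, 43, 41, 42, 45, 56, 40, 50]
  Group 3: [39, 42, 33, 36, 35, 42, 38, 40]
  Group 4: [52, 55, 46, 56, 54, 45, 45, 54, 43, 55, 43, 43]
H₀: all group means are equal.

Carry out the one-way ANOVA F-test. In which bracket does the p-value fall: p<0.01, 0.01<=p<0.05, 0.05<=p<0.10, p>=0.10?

p-value bracket: p<0.01

Group means [25.83, 44.90, 38.12, 49.25], grand mean 39.405
SSB = Σnᵢ(x̄ᵢ−x̄)² = 3688.427; SSW = ΣΣ(x−x̄ᵢ)² = 1005.692
MSB = 3688.427/3 = 1229.4758; MSW = 1005.692/38 = 26.4656
F = MSB/MSW = 46.4557
df = (3, 38)
p-value (upper-tail) = 0.00000
→ bracket: p<0.01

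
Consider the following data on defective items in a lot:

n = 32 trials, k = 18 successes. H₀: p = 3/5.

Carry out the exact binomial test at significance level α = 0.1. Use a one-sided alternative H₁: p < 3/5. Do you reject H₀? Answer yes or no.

Exact binomial: n=32, k=18, p₀=3/5=0.6000
P(X≤18) from Σ C(n,i)·p₀^i·(1−p₀)^(n−i)
p-value (one-sided, H₁ less) = 0.39614
At α=0.1: p ≥ α → fail to reject H₀

reject H₀: no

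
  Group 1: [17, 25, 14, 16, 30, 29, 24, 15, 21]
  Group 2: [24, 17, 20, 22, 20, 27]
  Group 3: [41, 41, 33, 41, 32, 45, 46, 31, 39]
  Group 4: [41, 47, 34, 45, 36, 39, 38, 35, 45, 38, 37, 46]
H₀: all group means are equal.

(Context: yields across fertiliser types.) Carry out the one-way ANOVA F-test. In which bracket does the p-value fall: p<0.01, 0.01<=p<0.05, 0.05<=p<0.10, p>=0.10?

Group means [21.22, 21.67, 38.78, 40.08], grand mean 31.972
SSB = Σnᵢ(x̄ᵢ−x̄)² = 2883.611; SSW = ΣΣ(x−x̄ᵢ)² = 833.361
MSB = 2883.611/3 = 961.2037; MSW = 833.361/32 = 26.0425
F = MSB/MSW = 36.9090
df = (3, 32)
p-value (upper-tail) = 0.00000
→ bracket: p<0.01

p-value bracket: p<0.01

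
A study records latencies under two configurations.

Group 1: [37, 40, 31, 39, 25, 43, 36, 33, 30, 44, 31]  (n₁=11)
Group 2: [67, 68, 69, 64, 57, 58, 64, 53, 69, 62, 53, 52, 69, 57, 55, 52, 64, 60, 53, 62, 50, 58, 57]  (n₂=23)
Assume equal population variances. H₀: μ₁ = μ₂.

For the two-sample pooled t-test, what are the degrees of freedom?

degrees of freedom = 32

df = n₁ + n₂ − 2 = 11 + 23 − 2 = 32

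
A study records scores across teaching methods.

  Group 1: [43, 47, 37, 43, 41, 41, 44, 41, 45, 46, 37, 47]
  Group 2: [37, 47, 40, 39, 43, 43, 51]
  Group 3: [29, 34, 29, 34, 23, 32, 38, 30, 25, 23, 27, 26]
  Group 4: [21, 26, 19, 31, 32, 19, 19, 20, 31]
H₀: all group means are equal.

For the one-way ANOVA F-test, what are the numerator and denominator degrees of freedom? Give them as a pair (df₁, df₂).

degrees of freedom = [3, 36]

k = 4 groups, N = 40 total
df = (k−1, N−k) = (4−1, 40−4) = (3, 36)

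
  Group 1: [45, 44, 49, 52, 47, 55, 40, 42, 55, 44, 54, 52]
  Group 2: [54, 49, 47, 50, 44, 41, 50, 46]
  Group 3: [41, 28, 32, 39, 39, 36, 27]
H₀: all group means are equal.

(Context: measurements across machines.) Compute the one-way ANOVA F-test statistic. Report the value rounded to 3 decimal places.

Group means [48.25, 47.62, 34.57], grand mean 44.519
SSB = Σnᵢ(x̄ᵢ−x̄)² = 936.901; SSW = ΣΣ(x−x̄ᵢ)² = 611.839
MSB = 936.901/2 = 468.4507; MSW = 611.839/24 = 25.4933
F = MSB/MSW = 18.3754
df = (2, 24)

test statistic = 18.375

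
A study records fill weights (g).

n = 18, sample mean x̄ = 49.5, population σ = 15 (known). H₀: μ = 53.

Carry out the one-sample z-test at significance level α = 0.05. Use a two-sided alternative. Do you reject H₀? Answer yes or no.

SE = σ/√n = 15/√18 = 3.5355
z = (x̄−μ₀)/SE = (49.5−53)/3.5355 = -0.9899
p-value (two-sided) = 0.32220
At α=0.05: p ≥ α → fail to reject H₀

reject H₀: no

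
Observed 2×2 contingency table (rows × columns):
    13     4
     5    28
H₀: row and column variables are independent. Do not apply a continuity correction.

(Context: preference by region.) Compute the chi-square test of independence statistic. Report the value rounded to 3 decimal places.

test statistic = 18.311

Row totals [17, 33], col totals [18, 32], n=50
χ² = (13−6.12)²/6.12 + (4−10.88)²/10.88 + (5−11.88)²/11.88 + (28−21.12)²/21.12 = 18.3106
df = 1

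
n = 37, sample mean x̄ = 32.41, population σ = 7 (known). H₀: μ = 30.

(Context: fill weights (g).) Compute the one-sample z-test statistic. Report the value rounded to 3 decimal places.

SE = σ/√n = 7/√37 = 1.1508
z = (x̄−μ₀)/SE = (32.41−30)/1.1508 = 2.0942

test statistic = 2.094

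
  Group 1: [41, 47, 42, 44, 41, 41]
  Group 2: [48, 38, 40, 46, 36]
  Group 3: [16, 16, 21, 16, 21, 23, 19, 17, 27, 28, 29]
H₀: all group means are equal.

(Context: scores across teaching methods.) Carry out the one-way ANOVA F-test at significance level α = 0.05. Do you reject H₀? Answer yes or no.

Group means [42.67, 41.60, 21.18], grand mean 31.682
SSB = Σnᵢ(x̄ᵢ−x̄)² = 2428.603; SSW = ΣΣ(x−x̄ᵢ)² = 384.170
MSB = 2428.603/2 = 1214.3015; MSW = 384.170/19 = 20.2195
F = MSB/MSW = 60.0561
df = (2, 19)
p-value (upper-tail) = 0.00000
At α=0.05: p < α → reject H₀

reject H₀: yes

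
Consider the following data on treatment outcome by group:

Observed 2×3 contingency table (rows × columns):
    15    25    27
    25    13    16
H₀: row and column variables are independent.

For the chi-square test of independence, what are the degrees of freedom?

df = (r−1)(c−1) = (2−1)·(3−1) = 2

degrees of freedom = 2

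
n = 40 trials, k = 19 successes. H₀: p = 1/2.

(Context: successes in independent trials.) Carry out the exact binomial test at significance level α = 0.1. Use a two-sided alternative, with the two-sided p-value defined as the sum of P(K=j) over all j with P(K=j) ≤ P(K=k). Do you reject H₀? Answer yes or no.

Exact binomial: n=40, k=19, p₀=1/2=0.5000
P(X=j) = C(n,j)·p₀^j·(1−p₀)^(n−j); p = Σ P(X=j) over j with P(X=j) ≤ P(X=19)
p-value (two-sided) = 0.87463
At α=0.1: p ≥ α → fail to reject H₀

reject H₀: no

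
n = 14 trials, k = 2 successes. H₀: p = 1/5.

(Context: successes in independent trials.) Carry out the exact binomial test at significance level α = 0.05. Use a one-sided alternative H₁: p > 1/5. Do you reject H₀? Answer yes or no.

Exact binomial: n=14, k=2, p₀=1/5=0.2000
P(X≥2) from Σ C(n,i)·p₀^i·(1−p₀)^(n−i)
p-value (one-sided, H₁ greater) = 0.80209
At α=0.05: p ≥ α → fail to reject H₀

reject H₀: no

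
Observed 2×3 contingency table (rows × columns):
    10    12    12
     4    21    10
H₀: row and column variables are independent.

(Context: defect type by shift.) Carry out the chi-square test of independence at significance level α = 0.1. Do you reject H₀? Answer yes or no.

reject H₀: yes

Row totals [34, 35], col totals [14, 33, 22], n=69
χ² = (10−6.90)²/6.90 + (12−16.26)²/16.26 + (12−10.84)²/10.84 + (4−7.10)²/7.10 + (21−16.74)²/16.74 + (10−11.16)²/11.16 = 5.1944
df = 2
p-value (upper-tail) = 0.07448
At α=0.1: p < α → reject H₀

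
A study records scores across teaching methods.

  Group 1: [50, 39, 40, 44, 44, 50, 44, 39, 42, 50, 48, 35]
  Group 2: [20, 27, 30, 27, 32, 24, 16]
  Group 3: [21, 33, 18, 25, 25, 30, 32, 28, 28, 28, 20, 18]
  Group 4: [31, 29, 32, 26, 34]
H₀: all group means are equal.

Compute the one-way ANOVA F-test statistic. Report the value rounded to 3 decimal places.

test statistic = 33.337

Group means [43.75, 25.14, 25.50, 30.40], grand mean 32.194
SSB = Σnᵢ(x̄ᵢ−x̄)² = 2504.332; SSW = ΣΣ(x−x̄ᵢ)² = 801.307
MSB = 2504.332/3 = 834.7772; MSW = 801.307/32 = 25.0408
F = MSB/MSW = 33.3366
df = (3, 32)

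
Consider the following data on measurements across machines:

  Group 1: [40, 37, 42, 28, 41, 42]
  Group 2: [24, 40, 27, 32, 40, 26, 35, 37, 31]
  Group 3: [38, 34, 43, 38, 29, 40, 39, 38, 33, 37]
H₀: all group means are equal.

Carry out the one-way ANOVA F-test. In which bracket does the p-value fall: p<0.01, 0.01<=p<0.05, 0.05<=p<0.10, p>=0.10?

p-value bracket: 0.05<=p<0.10

Group means [38.33, 32.44, 36.90], grand mean 35.640
SSB = Σnᵢ(x̄ᵢ−x̄)² = 151.304; SSW = ΣΣ(x−x̄ᵢ)² = 572.456
MSB = 151.304/2 = 75.6522; MSW = 572.456/22 = 26.0207
F = MSB/MSW = 2.9074
df = (2, 22)
p-value (upper-tail) = 0.07579
→ bracket: 0.05<=p<0.10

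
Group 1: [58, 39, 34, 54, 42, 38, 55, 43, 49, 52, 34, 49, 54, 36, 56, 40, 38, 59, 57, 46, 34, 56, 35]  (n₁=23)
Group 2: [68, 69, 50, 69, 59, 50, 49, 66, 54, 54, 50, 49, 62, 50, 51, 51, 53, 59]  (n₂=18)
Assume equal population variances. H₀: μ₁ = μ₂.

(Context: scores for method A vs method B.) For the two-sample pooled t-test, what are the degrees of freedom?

degrees of freedom = 39

df = n₁ + n₂ − 2 = 23 + 18 − 2 = 39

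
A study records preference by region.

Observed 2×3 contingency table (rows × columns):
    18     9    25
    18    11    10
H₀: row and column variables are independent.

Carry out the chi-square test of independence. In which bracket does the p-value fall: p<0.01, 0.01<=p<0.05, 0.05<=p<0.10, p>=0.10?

Row totals [52, 39], col totals [36, 20, 35], n=91
χ² = (18−20.57)²/20.57 + (9−11.43)²/11.43 + (25−20.00)²/20.00 + (18−15.43)²/15.43 + (11−8.57)²/8.57 + (10−15.00)²/15.00 = 4.8708
df = 2
p-value (upper-tail) = 0.08756
→ bracket: 0.05<=p<0.10

p-value bracket: 0.05<=p<0.10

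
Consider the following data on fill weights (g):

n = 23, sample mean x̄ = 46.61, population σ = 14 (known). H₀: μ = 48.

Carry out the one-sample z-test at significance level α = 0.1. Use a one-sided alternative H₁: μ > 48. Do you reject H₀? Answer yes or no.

SE = σ/√n = 14/√23 = 2.9192
z = (x̄−μ₀)/SE = (46.61−48)/2.9192 = -0.4762
p-value (one-sided, H₁ greater) = 0.68302
At α=0.1: p ≥ α → fail to reject H₀

reject H₀: no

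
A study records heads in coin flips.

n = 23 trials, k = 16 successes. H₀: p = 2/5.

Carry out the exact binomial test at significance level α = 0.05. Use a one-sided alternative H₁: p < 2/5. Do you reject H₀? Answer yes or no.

Exact binomial: n=23, k=16, p₀=2/5=0.4000
P(X≤16) from Σ C(n,i)·p₀^i·(1−p₀)^(n−i)
p-value (one-sided, H₁ less) = 0.99897
At α=0.05: p ≥ α → fail to reject H₀

reject H₀: no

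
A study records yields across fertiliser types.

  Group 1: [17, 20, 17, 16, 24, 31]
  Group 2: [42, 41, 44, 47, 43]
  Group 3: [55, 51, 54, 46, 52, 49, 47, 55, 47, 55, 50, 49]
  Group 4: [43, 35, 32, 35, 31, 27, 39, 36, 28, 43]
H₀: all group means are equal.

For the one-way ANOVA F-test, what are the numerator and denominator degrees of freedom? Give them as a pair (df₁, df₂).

degrees of freedom = [3, 29]

k = 4 groups, N = 33 total
df = (k−1, N−k) = (4−1, 33−4) = (3, 29)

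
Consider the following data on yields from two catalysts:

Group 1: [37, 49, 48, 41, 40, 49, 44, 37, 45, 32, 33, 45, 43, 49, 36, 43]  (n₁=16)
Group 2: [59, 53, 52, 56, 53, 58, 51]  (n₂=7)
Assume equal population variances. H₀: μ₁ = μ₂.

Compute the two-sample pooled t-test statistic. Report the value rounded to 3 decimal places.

test statistic = -5.515

x̄₁=41.938, s₁=5.651, n₁=16
x̄₂=54.571, s₂=3.101, n₂=7
s_p² = [15·5.651² + 6·3.101²]/21 = 25.5548
SE = √(s_p²·(1/16+1/7)) = 2.2908
t = (41.938−54.571)/2.2908 = -5.5150
df = 21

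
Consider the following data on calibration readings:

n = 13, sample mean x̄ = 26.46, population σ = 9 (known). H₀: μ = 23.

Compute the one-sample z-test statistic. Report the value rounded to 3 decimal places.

test statistic = 1.386

SE = σ/√n = 9/√13 = 2.4962
z = (x̄−μ₀)/SE = (26.46−23)/2.4962 = 1.3861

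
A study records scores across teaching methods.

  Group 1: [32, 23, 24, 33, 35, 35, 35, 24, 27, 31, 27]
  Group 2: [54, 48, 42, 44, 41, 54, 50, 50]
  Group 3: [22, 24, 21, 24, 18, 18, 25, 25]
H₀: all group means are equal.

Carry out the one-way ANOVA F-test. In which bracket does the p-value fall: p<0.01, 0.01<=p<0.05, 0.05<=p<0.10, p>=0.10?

Group means [29.64, 47.88, 22.12], grand mean 32.815
SSB = Σnᵢ(x̄ᵢ−x̄)² = 2839.779; SSW = ΣΣ(x−x̄ᵢ)² = 466.295
MSB = 2839.779/2 = 1419.8893; MSW = 466.295/24 = 19.4290
F = MSB/MSW = 73.0810
df = (2, 24)
p-value (upper-tail) = 0.00000
→ bracket: p<0.01

p-value bracket: p<0.01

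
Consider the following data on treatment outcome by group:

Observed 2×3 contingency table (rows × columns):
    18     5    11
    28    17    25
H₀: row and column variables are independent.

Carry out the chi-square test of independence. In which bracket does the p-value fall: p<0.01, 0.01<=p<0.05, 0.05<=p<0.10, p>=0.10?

Row totals [34, 70], col totals [46, 22, 36], n=104
χ² = (18−15.04)²/15.04 + (5−7.19)²/7.19 + (11−11.77)²/11.77 + (28−30.96)²/30.96 + (17−14.81)²/14.81 + (25−24.23)²/24.23 = 1.9340
df = 2
p-value (upper-tail) = 0.38022
→ bracket: p>=0.10

p-value bracket: p>=0.10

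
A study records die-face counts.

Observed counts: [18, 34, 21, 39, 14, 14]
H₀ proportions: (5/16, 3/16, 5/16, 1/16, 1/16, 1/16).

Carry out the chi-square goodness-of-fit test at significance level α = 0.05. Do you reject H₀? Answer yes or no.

n = 140; E_i = n·p_i = [43.75, 26.25, 43.75, 8.75, 8.75, 8.75]
χ² = (18−43.75)²/43.75 + (34−26.25)²/26.25 + (21−43.75)²/43.75 + (39−8.75)²/8.75 + (14−8.75)²/8.75 + (14−8.75)²/8.75 = 140.1524
df = 5
p-value (upper-tail) = 0.00000
At α=0.05: p < α → reject H₀

reject H₀: yes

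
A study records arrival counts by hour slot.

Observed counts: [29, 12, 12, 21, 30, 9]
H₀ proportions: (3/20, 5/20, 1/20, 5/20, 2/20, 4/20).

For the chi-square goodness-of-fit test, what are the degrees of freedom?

degrees of freedom = 5

df = k − 1 = 6 − 1 = 5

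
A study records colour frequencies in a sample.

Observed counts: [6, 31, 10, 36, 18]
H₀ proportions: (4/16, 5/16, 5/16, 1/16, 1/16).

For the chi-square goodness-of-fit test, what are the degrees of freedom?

degrees of freedom = 4

df = k − 1 = 5 − 1 = 4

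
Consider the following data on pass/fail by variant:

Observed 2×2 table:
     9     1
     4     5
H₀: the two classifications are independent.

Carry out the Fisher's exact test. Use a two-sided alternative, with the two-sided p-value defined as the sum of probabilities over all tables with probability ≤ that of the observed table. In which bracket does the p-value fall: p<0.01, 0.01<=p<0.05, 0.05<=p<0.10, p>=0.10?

p-value bracket: 0.05<=p<0.10

Margins: r₁=10, r₂=9, c₁=13, c₂=6, n=19
p_obs = C(10,9)·C(9,4)/C(19,13); sum pmf over tables with pmf ≤ p_obs
p-value (two-sided) = 0.05728
→ bracket: 0.05<=p<0.10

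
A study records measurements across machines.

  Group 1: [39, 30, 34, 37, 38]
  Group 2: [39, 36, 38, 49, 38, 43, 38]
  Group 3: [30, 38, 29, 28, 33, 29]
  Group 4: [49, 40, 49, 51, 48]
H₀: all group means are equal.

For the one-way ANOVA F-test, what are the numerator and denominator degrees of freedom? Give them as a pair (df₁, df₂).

degrees of freedom = [3, 19]

k = 4 groups, N = 23 total
df = (k−1, N−k) = (4−1, 23−4) = (3, 19)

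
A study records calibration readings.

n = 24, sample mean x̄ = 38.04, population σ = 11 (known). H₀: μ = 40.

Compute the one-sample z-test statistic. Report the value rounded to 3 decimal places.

test statistic = -0.873

SE = σ/√n = 11/√24 = 2.2454
z = (x̄−μ₀)/SE = (38.04−40)/2.2454 = -0.8729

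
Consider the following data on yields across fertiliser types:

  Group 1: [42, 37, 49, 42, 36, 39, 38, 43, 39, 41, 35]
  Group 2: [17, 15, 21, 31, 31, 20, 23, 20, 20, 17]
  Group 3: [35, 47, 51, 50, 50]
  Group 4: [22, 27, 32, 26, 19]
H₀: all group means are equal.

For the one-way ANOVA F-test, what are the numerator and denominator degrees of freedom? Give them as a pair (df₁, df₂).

degrees of freedom = [3, 27]

k = 4 groups, N = 31 total
df = (k−1, N−k) = (4−1, 31−4) = (3, 27)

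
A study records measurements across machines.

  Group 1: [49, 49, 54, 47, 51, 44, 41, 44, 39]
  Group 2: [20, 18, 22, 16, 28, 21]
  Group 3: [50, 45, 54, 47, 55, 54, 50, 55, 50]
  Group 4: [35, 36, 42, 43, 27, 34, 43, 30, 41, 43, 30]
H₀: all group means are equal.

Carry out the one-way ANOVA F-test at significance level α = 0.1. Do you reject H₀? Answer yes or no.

reject H₀: yes

Group means [46.44, 20.83, 51.11, 36.73], grand mean 40.200
SSB = Σnᵢ(x̄ᵢ−x̄)² = 3805.474; SSW = ΣΣ(x−x̄ᵢ)² = 738.126
MSB = 3805.474/3 = 1268.4912; MSW = 738.126/31 = 23.8105
F = MSB/MSW = 53.2744
df = (3, 31)
p-value (upper-tail) = 0.00000
At α=0.1: p < α → reject H₀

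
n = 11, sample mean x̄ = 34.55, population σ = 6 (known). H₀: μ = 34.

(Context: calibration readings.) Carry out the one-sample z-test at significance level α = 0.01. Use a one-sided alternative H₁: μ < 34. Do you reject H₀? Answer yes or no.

SE = σ/√n = 6/√11 = 1.8091
z = (x̄−μ₀)/SE = (34.55−34)/1.8091 = 0.3040
p-value (one-sided, H₁ less) = 0.61945
At α=0.01: p ≥ α → fail to reject H₀

reject H₀: no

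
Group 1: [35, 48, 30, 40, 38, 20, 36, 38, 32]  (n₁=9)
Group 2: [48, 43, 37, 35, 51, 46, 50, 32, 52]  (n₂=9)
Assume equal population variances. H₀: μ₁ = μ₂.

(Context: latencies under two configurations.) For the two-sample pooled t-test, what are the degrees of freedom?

df = n₁ + n₂ − 2 = 9 + 9 − 2 = 16

degrees of freedom = 16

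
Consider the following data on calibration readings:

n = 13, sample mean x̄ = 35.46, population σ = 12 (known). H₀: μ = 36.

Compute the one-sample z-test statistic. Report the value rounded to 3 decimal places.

test statistic = -0.162

SE = σ/√n = 12/√13 = 3.3282
z = (x̄−μ₀)/SE = (35.46−36)/3.3282 = -0.1622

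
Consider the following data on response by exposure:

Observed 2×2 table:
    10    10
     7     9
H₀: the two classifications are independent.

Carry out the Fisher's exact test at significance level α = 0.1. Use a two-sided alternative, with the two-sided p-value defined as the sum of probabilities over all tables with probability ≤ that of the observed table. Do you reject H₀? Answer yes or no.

Margins: r₁=20, r₂=16, c₁=17, c₂=19, n=36
p_obs = C(20,10)·C(16,7)/C(36,17); sum pmf over tables with pmf ≤ p_obs
p-value (two-sided) = 0.74857
At α=0.1: p ≥ α → fail to reject H₀

reject H₀: no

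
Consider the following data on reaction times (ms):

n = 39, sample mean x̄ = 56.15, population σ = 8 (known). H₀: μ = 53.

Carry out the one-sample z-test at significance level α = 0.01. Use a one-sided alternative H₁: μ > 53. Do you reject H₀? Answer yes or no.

reject H₀: yes

SE = σ/√n = 8/√39 = 1.2810
z = (x̄−μ₀)/SE = (56.15−53)/1.2810 = 2.4590
p-value (one-sided, H₁ greater) = 0.00697
At α=0.01: p < α → reject H₀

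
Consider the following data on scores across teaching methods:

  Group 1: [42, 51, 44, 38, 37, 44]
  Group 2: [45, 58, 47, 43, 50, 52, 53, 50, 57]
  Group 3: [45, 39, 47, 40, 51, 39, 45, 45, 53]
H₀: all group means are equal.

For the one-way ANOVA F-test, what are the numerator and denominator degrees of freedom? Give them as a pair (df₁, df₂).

k = 3 groups, N = 24 total
df = (k−1, N−k) = (3−1, 24−3) = (2, 21)

degrees of freedom = [2, 21]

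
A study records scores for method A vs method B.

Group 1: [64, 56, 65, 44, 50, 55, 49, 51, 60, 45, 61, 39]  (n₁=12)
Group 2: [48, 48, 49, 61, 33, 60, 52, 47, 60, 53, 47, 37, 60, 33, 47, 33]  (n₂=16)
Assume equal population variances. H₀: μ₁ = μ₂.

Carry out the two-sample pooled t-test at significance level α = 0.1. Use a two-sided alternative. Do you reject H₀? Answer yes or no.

reject H₀: no

x̄₁=53.250, s₁=8.313, n₁=12
x̄₂=48.000, s₂=9.805, n₂=16
s_p² = [11·8.313² + 15·9.805²]/26 = 84.7019
SE = √(s_p²·(1/12+1/16)) = 3.5146
t = (53.250−48.000)/3.5146 = 1.4938
df = 26
p-value (two-sided) = 0.14727
At α=0.1: p ≥ α → fail to reject H₀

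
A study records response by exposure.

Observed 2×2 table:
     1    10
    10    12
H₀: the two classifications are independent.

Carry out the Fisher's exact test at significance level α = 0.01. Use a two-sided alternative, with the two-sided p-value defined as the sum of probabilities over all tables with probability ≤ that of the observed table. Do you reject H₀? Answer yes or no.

Margins: r₁=11, r₂=22, c₁=11, c₂=22, n=33
p_obs = C(11,1)·C(22,10)/C(33,11); sum pmf over tables with pmf ≤ p_obs
p-value (two-sided) = 0.05425
At α=0.01: p ≥ α → fail to reject H₀

reject H₀: no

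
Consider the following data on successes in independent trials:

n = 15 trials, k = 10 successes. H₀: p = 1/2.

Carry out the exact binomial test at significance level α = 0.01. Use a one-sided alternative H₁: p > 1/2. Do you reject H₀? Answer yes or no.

reject H₀: no

Exact binomial: n=15, k=10, p₀=1/2=0.5000
P(X≥10) from Σ C(n,i)·p₀^i·(1−p₀)^(n−i)
p-value (one-sided, H₁ greater) = 0.15088
At α=0.01: p ≥ α → fail to reject H₀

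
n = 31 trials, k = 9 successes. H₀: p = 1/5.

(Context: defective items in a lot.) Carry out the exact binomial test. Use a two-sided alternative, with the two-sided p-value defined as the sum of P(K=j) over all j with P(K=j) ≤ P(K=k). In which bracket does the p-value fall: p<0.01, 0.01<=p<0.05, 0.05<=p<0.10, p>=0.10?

p-value bracket: p>=0.10

Exact binomial: n=31, k=9, p₀=1/5=0.2000
P(X=j) = C(n,j)·p₀^j·(1−p₀)^(n−j); p = Σ P(X=j) over j with P(X=j) ≤ P(X=9)
p-value (two-sided) = 0.25777
→ bracket: p>=0.10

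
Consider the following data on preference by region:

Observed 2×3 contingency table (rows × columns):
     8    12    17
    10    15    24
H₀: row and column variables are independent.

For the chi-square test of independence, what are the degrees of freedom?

degrees of freedom = 2

df = (r−1)(c−1) = (2−1)·(3−1) = 2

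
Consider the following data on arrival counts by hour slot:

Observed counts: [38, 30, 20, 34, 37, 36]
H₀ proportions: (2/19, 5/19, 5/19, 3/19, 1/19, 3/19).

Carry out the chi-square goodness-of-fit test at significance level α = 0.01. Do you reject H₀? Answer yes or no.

n = 195; E_i = n·p_i = [20.53, 51.32, 51.32, 30.79, 10.26, 30.79]
χ² = (38−20.53)²/20.53 + (30−51.32)²/51.32 + (20−51.32)²/51.32 + (34−30.79)²/30.79 + (37−10.26)²/10.26 + (36−30.79)²/30.79 = 113.7094
df = 5
p-value (upper-tail) = 0.00000
At α=0.01: p < α → reject H₀

reject H₀: yes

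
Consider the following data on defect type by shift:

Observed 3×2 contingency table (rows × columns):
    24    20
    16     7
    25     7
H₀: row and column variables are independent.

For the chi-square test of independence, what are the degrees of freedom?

degrees of freedom = 2

df = (r−1)(c−1) = (3−1)·(2−1) = 2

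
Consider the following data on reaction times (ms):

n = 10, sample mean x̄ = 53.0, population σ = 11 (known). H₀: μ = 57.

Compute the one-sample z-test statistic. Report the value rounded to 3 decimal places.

test statistic = -1.150

SE = σ/√n = 11/√10 = 3.4785
z = (x̄−μ₀)/SE = (53.0−57)/3.4785 = -1.1499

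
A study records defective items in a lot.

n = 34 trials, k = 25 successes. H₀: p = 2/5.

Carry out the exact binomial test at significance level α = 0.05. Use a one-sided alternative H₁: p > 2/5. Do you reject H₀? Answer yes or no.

Exact binomial: n=34, k=25, p₀=2/5=0.4000
P(X≥25) from Σ C(n,i)·p₀^i·(1−p₀)^(n−i)
p-value (one-sided, H₁ greater) = 0.00008
At α=0.05: p < α → reject H₀

reject H₀: yes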